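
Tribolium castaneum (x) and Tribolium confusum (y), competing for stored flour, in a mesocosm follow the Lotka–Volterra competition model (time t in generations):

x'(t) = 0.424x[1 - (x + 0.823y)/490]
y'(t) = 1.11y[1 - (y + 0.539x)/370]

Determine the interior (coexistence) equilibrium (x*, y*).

Setting both brackets to zero gives the nullclines x + 0.823y = 490 and 0.539x + y = 370.
Substituting y = 370 - 0.539x into the first: x(1 - 0.823·0.539) = 490 - 0.823·370.
So x* = 185/0.556 = 333, and then y* = 370 - 0.539·333 = 190.

x* ≈ 333, y* ≈ 190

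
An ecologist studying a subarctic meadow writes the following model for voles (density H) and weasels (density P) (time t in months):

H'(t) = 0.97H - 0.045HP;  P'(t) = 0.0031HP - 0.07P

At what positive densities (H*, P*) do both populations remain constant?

H* ≈ 22.6, P* ≈ 21.6

Set dP/dt = 0 with P > 0: 0.0031H - 0.07 = 0, so H* = 0.07/0.0031 = 22.6.
Set dH/dt = 0 with H > 0: 0.97 - 0.045P = 0, so P* = 0.97/0.045 = 21.6.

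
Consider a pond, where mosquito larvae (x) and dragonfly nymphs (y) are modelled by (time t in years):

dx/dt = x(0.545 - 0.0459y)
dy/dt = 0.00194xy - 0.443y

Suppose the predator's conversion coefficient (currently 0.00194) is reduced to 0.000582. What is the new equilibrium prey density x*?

x* ≈ 761

At the interior fixed point, setting dy/dt = 0 with y > 0 fixes x* = (predator death rate)/(xy coefficient) — independent of the other coefficients.
With the change, x* = 0.443/0.000582 = 761; it rises from 228.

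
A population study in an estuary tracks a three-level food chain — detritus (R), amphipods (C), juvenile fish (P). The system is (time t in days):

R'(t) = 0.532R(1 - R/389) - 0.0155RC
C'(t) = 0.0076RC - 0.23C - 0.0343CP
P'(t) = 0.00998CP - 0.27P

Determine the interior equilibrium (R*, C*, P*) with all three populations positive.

R* ≈ 82.4, C* ≈ 27.1, P* ≈ 11.5

From dP/dt = 0: 0.00998C* = 0.27, so C* = 27.1.
From dR/dt = 0: 0.532(1 - R*/389) = 0.0155·27.1, giving R* = 389·(1 - 0.788) = 82.4.
From dC/dt = 0: 0.0076·82.4 - 0.23 = 0.0343P*, so P* = 0.396/0.0343 = 11.5.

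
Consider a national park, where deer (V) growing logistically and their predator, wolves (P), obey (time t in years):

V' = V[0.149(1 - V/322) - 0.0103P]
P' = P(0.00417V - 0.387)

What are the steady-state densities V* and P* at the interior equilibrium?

V* ≈ 92.8, P* ≈ 10.3

From dP/dt = 0 with P > 0: 0.00417V* = 0.387, so V* = 92.8.
Substitute into dV/dt = 0: 0.149(1 - 92.8/322) = 0.0103P*.
The bracket is 0.712, giving P* = 0.106/0.0103 = 10.3.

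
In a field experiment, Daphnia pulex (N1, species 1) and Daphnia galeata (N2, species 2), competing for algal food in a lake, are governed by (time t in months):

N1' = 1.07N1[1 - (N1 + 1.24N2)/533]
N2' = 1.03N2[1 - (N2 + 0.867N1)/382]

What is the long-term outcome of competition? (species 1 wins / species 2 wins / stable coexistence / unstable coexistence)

Compare the nullcline intercepts: K1/α12 = 533/1.24 = 430 > K2 = 382; K2/α21 = 382/0.867 = 441 < K1 = 533.
Since the inequalities point opposite ways, species 1 can invade but species 2 cannot.

species 1 excludes species 2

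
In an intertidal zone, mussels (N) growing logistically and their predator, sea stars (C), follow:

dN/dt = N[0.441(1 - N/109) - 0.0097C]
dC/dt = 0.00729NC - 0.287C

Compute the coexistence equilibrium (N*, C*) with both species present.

N* ≈ 39.4, C* ≈ 29

From dC/dt = 0 with C > 0: 0.00729N* = 0.287, so N* = 39.4.
Substitute into dN/dt = 0: 0.441(1 - 39.4/109) = 0.0097C*.
The bracket is 0.639, giving C* = 0.282/0.0097 = 29.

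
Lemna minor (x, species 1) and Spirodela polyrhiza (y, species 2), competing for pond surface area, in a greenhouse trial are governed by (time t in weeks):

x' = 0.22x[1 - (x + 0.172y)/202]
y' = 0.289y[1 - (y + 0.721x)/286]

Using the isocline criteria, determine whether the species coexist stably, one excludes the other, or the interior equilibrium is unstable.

stable coexistence

Compare the nullcline intercepts: K1/α12 = 202/0.172 = 1170 > K2 = 286; K2/α21 = 286/0.721 = 397 > K1 = 202.
Since both inequalities hold, each species can invade when rare, so the interior equilibrium is stable.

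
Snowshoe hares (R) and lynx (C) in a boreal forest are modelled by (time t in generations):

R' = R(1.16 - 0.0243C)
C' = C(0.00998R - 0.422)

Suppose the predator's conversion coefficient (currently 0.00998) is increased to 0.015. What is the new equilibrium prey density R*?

R* ≈ 28.1

At the interior fixed point, setting dC/dt = 0 with C > 0 fixes R* = (predator death rate)/(RC coefficient) — independent of the other coefficients.
With the change, R* = 0.422/0.015 = 28.1; it falls from 42.3.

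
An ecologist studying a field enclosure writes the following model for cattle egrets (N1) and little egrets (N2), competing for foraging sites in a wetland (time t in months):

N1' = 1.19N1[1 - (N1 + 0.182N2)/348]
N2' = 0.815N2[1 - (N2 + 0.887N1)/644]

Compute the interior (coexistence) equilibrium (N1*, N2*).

N1* ≈ 275, N2* ≈ 400

Setting both brackets to zero gives the nullclines N1 + 0.182N2 = 348 and 0.887N1 + N2 = 644.
Substituting N2 = 644 - 0.887N1 into the first: N1(1 - 0.182·0.887) = 348 - 0.182·644.
So N1* = 231/0.839 = 275, and then N2* = 644 - 0.887·275 = 400.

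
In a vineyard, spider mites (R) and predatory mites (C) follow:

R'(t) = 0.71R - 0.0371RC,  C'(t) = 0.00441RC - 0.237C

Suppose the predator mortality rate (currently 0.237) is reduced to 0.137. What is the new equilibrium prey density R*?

At the interior fixed point, setting dC/dt = 0 with C > 0 fixes R* = (predator death rate)/(RC coefficient) — independent of the other coefficients.
With the change, R* = 0.137/0.00441 = 31.1; it falls from 53.7.

R* ≈ 31.1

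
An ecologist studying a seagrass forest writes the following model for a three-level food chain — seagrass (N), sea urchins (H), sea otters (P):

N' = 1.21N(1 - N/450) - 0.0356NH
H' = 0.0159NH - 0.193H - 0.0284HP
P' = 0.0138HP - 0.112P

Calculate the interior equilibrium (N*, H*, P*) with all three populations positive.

From dP/dt = 0: 0.0138H* = 0.112, so H* = 8.12.
From dN/dt = 0: 1.21(1 - N*/450) = 0.0356·8.12, giving N* = 450·(1 - 0.239) = 343.
From dH/dt = 0: 0.0159·343 - 0.193 = 0.0284P*, so P* = 5.25/0.0284 = 185.

N* ≈ 343, H* ≈ 8.12, P* ≈ 185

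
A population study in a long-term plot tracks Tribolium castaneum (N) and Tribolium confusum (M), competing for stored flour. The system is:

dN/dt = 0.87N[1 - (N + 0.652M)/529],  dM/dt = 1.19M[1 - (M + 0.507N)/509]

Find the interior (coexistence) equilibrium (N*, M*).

N* ≈ 294, M* ≈ 360

Setting both brackets to zero gives the nullclines N + 0.652M = 529 and 0.507N + M = 509.
Substituting M = 509 - 0.507N into the first: N(1 - 0.652·0.507) = 529 - 0.652·509.
So N* = 197/0.669 = 294, and then M* = 509 - 0.507·294 = 360.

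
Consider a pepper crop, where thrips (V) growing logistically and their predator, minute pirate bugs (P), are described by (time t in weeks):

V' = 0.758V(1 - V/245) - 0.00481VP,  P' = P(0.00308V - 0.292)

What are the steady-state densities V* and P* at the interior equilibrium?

From dP/dt = 0 with P > 0: 0.00308V* = 0.292, so V* = 94.8.
Substitute into dV/dt = 0: 0.758(1 - 94.8/245) = 0.00481P*.
The bracket is 0.613, giving P* = 0.465/0.00481 = 96.6.

V* ≈ 94.8, P* ≈ 96.6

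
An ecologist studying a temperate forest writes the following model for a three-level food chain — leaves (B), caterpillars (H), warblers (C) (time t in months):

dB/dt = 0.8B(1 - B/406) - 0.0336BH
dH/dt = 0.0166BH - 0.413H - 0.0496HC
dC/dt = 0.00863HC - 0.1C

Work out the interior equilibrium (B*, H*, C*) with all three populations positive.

B* ≈ 208, H* ≈ 11.6, C* ≈ 61.4

From dC/dt = 0: 0.00863H* = 0.1, so H* = 11.6.
From dB/dt = 0: 0.8(1 - B*/406) = 0.0336·11.6, giving B* = 406·(1 - 0.487) = 208.
From dH/dt = 0: 0.0166·208 - 0.413 = 0.0496C*, so C* = 3.05/0.0496 = 61.4.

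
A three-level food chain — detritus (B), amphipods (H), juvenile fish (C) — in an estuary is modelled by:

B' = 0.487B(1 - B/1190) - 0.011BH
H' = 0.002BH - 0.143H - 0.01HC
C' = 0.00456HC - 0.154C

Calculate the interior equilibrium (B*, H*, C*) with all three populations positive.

B* ≈ 282, H* ≈ 33.8, C* ≈ 42.1

From dC/dt = 0: 0.00456H* = 0.154, so H* = 33.8.
From dB/dt = 0: 0.487(1 - B*/1190) = 0.011·33.8, giving B* = 1190·(1 - 0.763) = 282.
From dH/dt = 0: 0.002·282 - 0.143 = 0.01C*, so C* = 0.421/0.01 = 42.1.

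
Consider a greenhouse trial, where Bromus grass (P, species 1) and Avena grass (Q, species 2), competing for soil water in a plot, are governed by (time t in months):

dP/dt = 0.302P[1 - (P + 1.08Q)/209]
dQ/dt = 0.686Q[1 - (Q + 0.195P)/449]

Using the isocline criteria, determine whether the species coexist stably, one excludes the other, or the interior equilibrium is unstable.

species 2 excludes species 1

Compare the nullcline intercepts: K1/α12 = 209/1.08 = 194 < K2 = 449; K2/α21 = 449/0.195 = 2300 > K1 = 209.
Since the inequalities point opposite ways, species 2 can invade but species 1 cannot.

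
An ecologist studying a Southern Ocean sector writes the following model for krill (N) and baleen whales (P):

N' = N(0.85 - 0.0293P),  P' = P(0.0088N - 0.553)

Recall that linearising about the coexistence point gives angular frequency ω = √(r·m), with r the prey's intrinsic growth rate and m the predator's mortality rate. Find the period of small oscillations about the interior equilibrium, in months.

T ≈ 9.16 months

Here r = 0.85 and m = 0.553, so r·m = 0.47.
ω = √0.47 = 0.686 per month, hence T = 2π/ω ≈ 9.16 months.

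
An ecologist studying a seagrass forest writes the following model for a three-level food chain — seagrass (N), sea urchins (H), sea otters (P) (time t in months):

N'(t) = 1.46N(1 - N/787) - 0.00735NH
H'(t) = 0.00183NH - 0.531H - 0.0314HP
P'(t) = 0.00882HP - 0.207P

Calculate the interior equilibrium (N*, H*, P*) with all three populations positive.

N* ≈ 694, H* ≈ 23.5, P* ≈ 23.5

From dP/dt = 0: 0.00882H* = 0.207, so H* = 23.5.
From dN/dt = 0: 1.46(1 - N*/787) = 0.00735·23.5, giving N* = 787·(1 - 0.118) = 694.
From dH/dt = 0: 0.00183·694 - 0.531 = 0.0314P*, so P* = 0.739/0.0314 = 23.5.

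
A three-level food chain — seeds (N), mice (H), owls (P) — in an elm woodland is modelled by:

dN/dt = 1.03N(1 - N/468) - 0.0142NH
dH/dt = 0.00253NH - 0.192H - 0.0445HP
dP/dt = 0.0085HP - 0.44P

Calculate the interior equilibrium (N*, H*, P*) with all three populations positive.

N* ≈ 134, H* ≈ 51.8, P* ≈ 3.3

From dP/dt = 0: 0.0085H* = 0.44, so H* = 51.8.
From dN/dt = 0: 1.03(1 - N*/468) = 0.0142·51.8, giving N* = 468·(1 - 0.714) = 134.
From dH/dt = 0: 0.00253·134 - 0.192 = 0.0445P*, so P* = 0.147/0.0445 = 3.3.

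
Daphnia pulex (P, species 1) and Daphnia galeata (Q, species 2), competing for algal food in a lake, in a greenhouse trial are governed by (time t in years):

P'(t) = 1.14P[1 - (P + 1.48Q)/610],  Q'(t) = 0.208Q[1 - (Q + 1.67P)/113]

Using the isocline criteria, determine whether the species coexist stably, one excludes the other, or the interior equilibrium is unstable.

Compare the nullcline intercepts: K1/α12 = 610/1.48 = 412 > K2 = 113; K2/α21 = 113/1.67 = 67.7 < K1 = 610.
Since the inequalities point opposite ways, species 1 can invade but species 2 cannot.

species 1 excludes species 2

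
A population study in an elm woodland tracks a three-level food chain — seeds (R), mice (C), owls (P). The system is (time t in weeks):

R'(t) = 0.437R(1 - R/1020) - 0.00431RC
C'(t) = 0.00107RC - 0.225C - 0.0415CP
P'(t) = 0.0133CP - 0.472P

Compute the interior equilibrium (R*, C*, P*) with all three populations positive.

R* ≈ 663, C* ≈ 35.5, P* ≈ 11.7

From dP/dt = 0: 0.0133C* = 0.472, so C* = 35.5.
From dR/dt = 0: 0.437(1 - R*/1020) = 0.00431·35.5, giving R* = 1020·(1 - 0.35) = 663.
From dC/dt = 0: 0.00107·663 - 0.225 = 0.0415P*, so P* = 0.484/0.0415 = 11.7.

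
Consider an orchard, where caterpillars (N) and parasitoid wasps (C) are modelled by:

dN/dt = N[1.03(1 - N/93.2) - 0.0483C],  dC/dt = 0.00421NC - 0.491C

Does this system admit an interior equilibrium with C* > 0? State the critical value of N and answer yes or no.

Threshold N = 117; K < 117, so no, the predator goes extinct.

The predator equation gives dC/dt > 0 only when N > 0.491/0.00421 = 117.
Without the predator, N → K = 93.2. Since 93.2 < 117, the predator cannot invade.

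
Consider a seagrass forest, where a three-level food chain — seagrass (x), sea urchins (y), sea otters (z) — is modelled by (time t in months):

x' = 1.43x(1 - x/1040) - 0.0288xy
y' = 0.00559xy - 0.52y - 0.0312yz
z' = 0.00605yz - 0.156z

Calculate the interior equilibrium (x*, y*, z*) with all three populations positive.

From dz/dt = 0: 0.00605y* = 0.156, so y* = 25.8.
From dx/dt = 0: 1.43(1 - x*/1040) = 0.0288·25.8, giving x* = 1040·(1 - 0.519) = 500.
From dy/dt = 0: 0.00559·500 - 0.52 = 0.0312z*, so z* = 2.27/0.0312 = 72.9.

x* ≈ 500, y* ≈ 25.8, z* ≈ 72.9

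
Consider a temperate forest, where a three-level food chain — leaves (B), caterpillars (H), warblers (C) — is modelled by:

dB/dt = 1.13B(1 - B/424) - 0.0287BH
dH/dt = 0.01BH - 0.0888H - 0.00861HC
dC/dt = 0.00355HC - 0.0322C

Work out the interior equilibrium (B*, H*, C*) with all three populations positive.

B* ≈ 326, H* ≈ 9.07, C* ≈ 369

From dC/dt = 0: 0.00355H* = 0.0322, so H* = 9.07.
From dB/dt = 0: 1.13(1 - B*/424) = 0.0287·9.07, giving B* = 424·(1 - 0.23) = 326.
From dH/dt = 0: 0.01·326 - 0.0888 = 0.00861C*, so C* = 3.17/0.00861 = 369.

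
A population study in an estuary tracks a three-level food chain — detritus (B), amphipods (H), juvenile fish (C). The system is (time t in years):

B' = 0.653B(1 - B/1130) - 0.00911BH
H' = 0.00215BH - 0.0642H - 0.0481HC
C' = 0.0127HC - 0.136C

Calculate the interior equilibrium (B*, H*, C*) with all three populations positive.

B* ≈ 961, H* ≈ 10.7, C* ≈ 41.6

From dC/dt = 0: 0.0127H* = 0.136, so H* = 10.7.
From dB/dt = 0: 0.653(1 - B*/1130) = 0.00911·10.7, giving B* = 1130·(1 - 0.149) = 961.
From dH/dt = 0: 0.00215·961 - 0.0642 = 0.0481C*, so C* = 2/0.0481 = 41.6.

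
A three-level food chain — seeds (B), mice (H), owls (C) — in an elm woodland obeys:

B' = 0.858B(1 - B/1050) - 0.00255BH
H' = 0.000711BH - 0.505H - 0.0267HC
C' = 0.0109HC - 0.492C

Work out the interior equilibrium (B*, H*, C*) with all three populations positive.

From dC/dt = 0: 0.0109H* = 0.492, so H* = 45.1.
From dB/dt = 0: 0.858(1 - B*/1050) = 0.00255·45.1, giving B* = 1050·(1 - 0.134) = 909.
From dH/dt = 0: 0.000711·909 - 0.505 = 0.0267C*, so C* = 0.141/0.0267 = 5.3.

B* ≈ 909, H* ≈ 45.1, C* ≈ 5.3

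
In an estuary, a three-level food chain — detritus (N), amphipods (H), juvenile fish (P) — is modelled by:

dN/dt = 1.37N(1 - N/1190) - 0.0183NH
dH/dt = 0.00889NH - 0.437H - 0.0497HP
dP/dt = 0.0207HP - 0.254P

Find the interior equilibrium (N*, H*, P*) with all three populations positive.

From dP/dt = 0: 0.0207H* = 0.254, so H* = 12.3.
From dN/dt = 0: 1.37(1 - N*/1190) = 0.0183·12.3, giving N* = 1190·(1 - 0.164) = 995.
From dH/dt = 0: 0.00889·995 - 0.437 = 0.0497P*, so P* = 8.41/0.0497 = 169.

N* ≈ 995, H* ≈ 12.3, P* ≈ 169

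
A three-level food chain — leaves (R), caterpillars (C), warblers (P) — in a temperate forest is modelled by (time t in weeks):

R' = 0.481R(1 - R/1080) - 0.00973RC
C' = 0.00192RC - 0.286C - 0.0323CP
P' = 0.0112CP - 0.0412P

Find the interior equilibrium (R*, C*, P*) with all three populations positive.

From dP/dt = 0: 0.0112C* = 0.0412, so C* = 3.68.
From dR/dt = 0: 0.481(1 - R*/1080) = 0.00973·3.68, giving R* = 1080·(1 - 0.0744) = 1000.
From dC/dt = 0: 0.00192·1000 - 0.286 = 0.0323P*, so P* = 1.63/0.0323 = 50.6.

R* ≈ 1000, C* ≈ 3.68, P* ≈ 50.6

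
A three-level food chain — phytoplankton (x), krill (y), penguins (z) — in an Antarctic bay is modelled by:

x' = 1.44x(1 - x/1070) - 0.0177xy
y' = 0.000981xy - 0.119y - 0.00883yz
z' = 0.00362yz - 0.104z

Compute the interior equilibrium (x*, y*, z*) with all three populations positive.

x* ≈ 692, y* ≈ 28.7, z* ≈ 63.4

From dz/dt = 0: 0.00362y* = 0.104, so y* = 28.7.
From dx/dt = 0: 1.44(1 - x*/1070) = 0.0177·28.7, giving x* = 1070·(1 - 0.353) = 692.
From dy/dt = 0: 0.000981·692 - 0.119 = 0.00883z*, so z* = 0.56/0.00883 = 63.4.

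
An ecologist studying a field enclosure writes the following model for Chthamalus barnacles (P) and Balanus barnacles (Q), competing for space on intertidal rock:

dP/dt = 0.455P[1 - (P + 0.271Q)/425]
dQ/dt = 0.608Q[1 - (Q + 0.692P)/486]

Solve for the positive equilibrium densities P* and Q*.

Setting both brackets to zero gives the nullclines P + 0.271Q = 425 and 0.692P + Q = 486.
Substituting Q = 486 - 0.692P into the first: P(1 - 0.271·0.692) = 425 - 0.271·486.
So P* = 293/0.812 = 361, and then Q* = 486 - 0.692·361 = 236.

P* ≈ 361, Q* ≈ 236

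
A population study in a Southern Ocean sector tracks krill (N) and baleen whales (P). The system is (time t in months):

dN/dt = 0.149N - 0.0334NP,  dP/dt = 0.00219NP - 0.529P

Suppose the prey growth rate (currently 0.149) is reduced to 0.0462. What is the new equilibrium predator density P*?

At the interior fixed point, setting dN/dt = 0 with N > 0 fixes P* = (prey growth rate)/(NP coefficient) — independent of the other coefficients.
With the change, P* = 0.0462/0.0334 = 1.38; it falls from 4.46.

P* ≈ 1.38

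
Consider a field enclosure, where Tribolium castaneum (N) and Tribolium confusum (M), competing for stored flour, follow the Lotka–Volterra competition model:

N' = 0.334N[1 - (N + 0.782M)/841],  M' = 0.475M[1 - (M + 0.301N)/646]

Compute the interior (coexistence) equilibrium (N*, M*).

Setting both brackets to zero gives the nullclines N + 0.782M = 841 and 0.301N + M = 646.
Substituting M = 646 - 0.301N into the first: N(1 - 0.782·0.301) = 841 - 0.782·646.
So N* = 336/0.765 = 439, and then M* = 646 - 0.301·439 = 514.

N* ≈ 439, M* ≈ 514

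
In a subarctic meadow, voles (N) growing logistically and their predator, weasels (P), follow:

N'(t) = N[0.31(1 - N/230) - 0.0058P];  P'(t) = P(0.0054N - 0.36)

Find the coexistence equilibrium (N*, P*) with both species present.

N* ≈ 66.7, P* ≈ 38

From dP/dt = 0 with P > 0: 0.0054N* = 0.36, so N* = 66.7.
Substitute into dN/dt = 0: 0.31(1 - 66.7/230) = 0.0058P*.
The bracket is 0.71, giving P* = 0.22/0.0058 = 38.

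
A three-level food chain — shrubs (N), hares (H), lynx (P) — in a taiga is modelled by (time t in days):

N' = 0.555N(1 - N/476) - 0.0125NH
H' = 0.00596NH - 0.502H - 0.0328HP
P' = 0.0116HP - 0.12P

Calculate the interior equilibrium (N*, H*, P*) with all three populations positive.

N* ≈ 365, H* ≈ 10.3, P* ≈ 51

From dP/dt = 0: 0.0116H* = 0.12, so H* = 10.3.
From dN/dt = 0: 0.555(1 - N*/476) = 0.0125·10.3, giving N* = 476·(1 - 0.233) = 365.
From dH/dt = 0: 0.00596·365 - 0.502 = 0.0328P*, so P* = 1.67/0.0328 = 51.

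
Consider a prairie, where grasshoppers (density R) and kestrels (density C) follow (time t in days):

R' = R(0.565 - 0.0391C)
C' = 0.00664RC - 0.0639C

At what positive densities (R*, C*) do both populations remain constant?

R* ≈ 9.62, C* ≈ 14.5

Set dC/dt = 0 with C > 0: 0.00664R - 0.0639 = 0, so R* = 0.0639/0.00664 = 9.62.
Set dR/dt = 0 with R > 0: 0.565 - 0.0391C = 0, so C* = 0.565/0.0391 = 14.5.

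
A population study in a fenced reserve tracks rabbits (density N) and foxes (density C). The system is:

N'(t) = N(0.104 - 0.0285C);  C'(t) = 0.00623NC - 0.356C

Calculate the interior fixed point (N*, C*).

N* ≈ 57.1, C* ≈ 3.65

Set dC/dt = 0 with C > 0: 0.00623N - 0.356 = 0, so N* = 0.356/0.00623 = 57.1.
Set dN/dt = 0 with N > 0: 0.104 - 0.0285C = 0, so C* = 0.104/0.0285 = 3.65.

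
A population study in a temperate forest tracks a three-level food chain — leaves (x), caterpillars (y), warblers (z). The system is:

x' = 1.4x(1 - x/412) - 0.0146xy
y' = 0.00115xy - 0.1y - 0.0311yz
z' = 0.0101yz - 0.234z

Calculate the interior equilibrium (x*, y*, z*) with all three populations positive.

x* ≈ 312, y* ≈ 23.2, z* ≈ 8.34

From dz/dt = 0: 0.0101y* = 0.234, so y* = 23.2.
From dx/dt = 0: 1.4(1 - x*/412) = 0.0146·23.2, giving x* = 412·(1 - 0.242) = 312.
From dy/dt = 0: 0.00115·312 - 0.1 = 0.0311z*, so z* = 0.259/0.0311 = 8.34.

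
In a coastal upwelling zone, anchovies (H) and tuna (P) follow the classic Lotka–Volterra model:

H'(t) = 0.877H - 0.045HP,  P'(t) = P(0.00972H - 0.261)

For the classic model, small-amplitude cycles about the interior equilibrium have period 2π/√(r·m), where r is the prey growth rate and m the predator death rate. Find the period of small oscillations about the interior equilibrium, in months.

Here r = 0.877 and m = 0.261, so r·m = 0.229.
ω = √0.229 = 0.478 per month, hence T = 2π/ω ≈ 13.1 months.

T ≈ 13.1 months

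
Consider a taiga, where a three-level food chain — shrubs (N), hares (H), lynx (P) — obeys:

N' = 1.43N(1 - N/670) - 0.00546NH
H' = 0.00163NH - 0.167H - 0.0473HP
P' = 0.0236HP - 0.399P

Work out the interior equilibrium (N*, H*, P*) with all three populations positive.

N* ≈ 627, H* ≈ 16.9, P* ≈ 18.1

From dP/dt = 0: 0.0236H* = 0.399, so H* = 16.9.
From dN/dt = 0: 1.43(1 - N*/670) = 0.00546·16.9, giving N* = 670·(1 - 0.0646) = 627.
From dH/dt = 0: 0.00163·627 - 0.167 = 0.0473P*, so P* = 0.855/0.0473 = 18.1.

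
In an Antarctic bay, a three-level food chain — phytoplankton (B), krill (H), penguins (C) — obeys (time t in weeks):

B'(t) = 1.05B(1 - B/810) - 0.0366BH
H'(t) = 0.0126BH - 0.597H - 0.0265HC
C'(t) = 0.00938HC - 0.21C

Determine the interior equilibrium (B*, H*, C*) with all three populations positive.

From dC/dt = 0: 0.00938H* = 0.21, so H* = 22.4.
From dB/dt = 0: 1.05(1 - B*/810) = 0.0366·22.4, giving B* = 810·(1 - 0.78) = 178.
From dH/dt = 0: 0.0126·178 - 0.597 = 0.0265C*, so C* = 1.64/0.0265 = 62.1.

B* ≈ 178, H* ≈ 22.4, C* ≈ 62.1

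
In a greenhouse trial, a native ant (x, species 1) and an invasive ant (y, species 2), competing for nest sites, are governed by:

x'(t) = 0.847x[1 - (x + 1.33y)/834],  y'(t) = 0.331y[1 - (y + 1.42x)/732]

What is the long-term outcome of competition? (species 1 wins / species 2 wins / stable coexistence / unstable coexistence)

Compare the nullcline intercepts: K1/α12 = 834/1.33 = 627 < K2 = 732; K2/α21 = 732/1.42 = 515 < K1 = 834.
Since both are reversed, neither can invade when rare; the interior point is a saddle.

unstable coexistence (outcome depends on initial conditions)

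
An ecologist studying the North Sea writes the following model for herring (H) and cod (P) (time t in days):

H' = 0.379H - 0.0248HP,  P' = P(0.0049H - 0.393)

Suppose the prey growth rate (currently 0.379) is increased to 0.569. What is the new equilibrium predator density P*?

At the interior fixed point, setting dH/dt = 0 with H > 0 fixes P* = (prey growth rate)/(HP coefficient) — independent of the other coefficients.
With the change, P* = 0.569/0.0248 = 22.9; it rises from 15.3.

P* ≈ 22.9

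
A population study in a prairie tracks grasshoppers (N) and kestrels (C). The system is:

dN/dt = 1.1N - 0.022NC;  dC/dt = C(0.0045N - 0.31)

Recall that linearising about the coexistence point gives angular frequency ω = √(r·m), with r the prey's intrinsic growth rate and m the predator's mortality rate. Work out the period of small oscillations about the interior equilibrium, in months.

T ≈ 10.8 months

Here r = 1.1 and m = 0.31, so r·m = 0.341.
ω = √0.341 = 0.584 per month, hence T = 2π/ω ≈ 10.8 months.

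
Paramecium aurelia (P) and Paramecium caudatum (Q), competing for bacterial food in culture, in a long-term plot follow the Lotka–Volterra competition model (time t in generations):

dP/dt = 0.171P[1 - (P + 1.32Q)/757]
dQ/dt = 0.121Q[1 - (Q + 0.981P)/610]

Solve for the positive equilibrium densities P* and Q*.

P* ≈ 163, Q* ≈ 450

Setting both brackets to zero gives the nullclines P + 1.32Q = 757 and 0.981P + Q = 610.
Substituting Q = 610 - 0.981P into the first: P(1 - 1.32·0.981) = 757 - 1.32·610.
So P* = -48.2/-0.295 = 163, and then Q* = 610 - 0.981·163 = 450.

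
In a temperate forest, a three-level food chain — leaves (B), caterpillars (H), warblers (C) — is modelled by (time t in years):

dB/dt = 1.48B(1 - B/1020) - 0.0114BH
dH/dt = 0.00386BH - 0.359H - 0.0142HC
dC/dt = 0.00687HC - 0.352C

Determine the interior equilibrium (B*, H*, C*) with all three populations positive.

B* ≈ 617, H* ≈ 51.2, C* ≈ 143

From dC/dt = 0: 0.00687H* = 0.352, so H* = 51.2.
From dB/dt = 0: 1.48(1 - B*/1020) = 0.0114·51.2, giving B* = 1020·(1 - 0.395) = 617.
From dH/dt = 0: 0.00386·617 - 0.359 = 0.0142C*, so C* = 2.02/0.0142 = 143.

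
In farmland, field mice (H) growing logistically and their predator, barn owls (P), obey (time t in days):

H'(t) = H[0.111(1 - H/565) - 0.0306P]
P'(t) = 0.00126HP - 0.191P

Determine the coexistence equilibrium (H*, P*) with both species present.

From dP/dt = 0 with P > 0: 0.00126H* = 0.191, so H* = 152.
Substitute into dH/dt = 0: 0.111(1 - 152/565) = 0.0306P*.
The bracket is 0.732, giving P* = 0.0812/0.0306 = 2.65.

H* ≈ 152, P* ≈ 2.65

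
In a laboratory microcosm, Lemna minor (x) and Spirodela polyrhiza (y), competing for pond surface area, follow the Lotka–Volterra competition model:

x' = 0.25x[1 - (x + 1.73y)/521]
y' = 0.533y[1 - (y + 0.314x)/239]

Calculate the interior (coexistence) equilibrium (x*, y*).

Setting both brackets to zero gives the nullclines x + 1.73y = 521 and 0.314x + y = 239.
Substituting y = 239 - 0.314x into the first: x(1 - 1.73·0.314) = 521 - 1.73·239.
So x* = 108/0.457 = 235, and then y* = 239 - 0.314·235 = 165.

x* ≈ 235, y* ≈ 165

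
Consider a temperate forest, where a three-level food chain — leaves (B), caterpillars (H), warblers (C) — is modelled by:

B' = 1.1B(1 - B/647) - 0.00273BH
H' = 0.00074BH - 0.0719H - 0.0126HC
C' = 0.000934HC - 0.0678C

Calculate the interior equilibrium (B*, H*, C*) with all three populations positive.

From dC/dt = 0: 0.000934H* = 0.0678, so H* = 72.6.
From dB/dt = 0: 1.1(1 - B*/647) = 0.00273·72.6, giving B* = 647·(1 - 0.18) = 530.
From dH/dt = 0: 0.00074·530 - 0.0719 = 0.0126C*, so C* = 0.321/0.0126 = 25.4.

B* ≈ 530, H* ≈ 72.6, C* ≈ 25.4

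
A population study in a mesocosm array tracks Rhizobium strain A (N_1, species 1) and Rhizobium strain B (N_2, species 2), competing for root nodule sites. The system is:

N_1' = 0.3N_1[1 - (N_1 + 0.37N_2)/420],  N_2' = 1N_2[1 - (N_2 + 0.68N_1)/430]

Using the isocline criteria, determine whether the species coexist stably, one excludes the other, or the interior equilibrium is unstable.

stable coexistence

Compare the nullcline intercepts: K1/α12 = 420/0.37 = 1140 > K2 = 430; K2/α21 = 430/0.68 = 632 > K1 = 420.
Since both inequalities hold, each species can invade when rare, so the interior equilibrium is stable.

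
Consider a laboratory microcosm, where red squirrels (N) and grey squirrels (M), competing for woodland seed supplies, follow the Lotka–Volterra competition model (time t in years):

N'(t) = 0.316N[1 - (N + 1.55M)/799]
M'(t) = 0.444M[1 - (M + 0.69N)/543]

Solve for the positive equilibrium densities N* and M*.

Setting both brackets to zero gives the nullclines N + 1.55M = 799 and 0.69N + M = 543.
Substituting M = 543 - 0.69N into the first: N(1 - 1.55·0.69) = 799 - 1.55·543.
So N* = -42.6/-0.0695 = 614, and then M* = 543 - 0.69·614 = 120.

N* ≈ 614, M* ≈ 120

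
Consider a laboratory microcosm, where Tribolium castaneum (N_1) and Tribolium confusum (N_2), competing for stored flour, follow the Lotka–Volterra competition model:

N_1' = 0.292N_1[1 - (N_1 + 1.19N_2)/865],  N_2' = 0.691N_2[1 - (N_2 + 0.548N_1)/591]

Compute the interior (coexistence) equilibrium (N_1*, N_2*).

N_1* ≈ 465, N_2* ≈ 336

Setting both brackets to zero gives the nullclines N_1 + 1.19N_2 = 865 and 0.548N_1 + N_2 = 591.
Substituting N_2 = 591 - 0.548N_1 into the first: N_1(1 - 1.19·0.548) = 865 - 1.19·591.
So N_1* = 162/0.348 = 465, and then N_2* = 591 - 0.548·465 = 336.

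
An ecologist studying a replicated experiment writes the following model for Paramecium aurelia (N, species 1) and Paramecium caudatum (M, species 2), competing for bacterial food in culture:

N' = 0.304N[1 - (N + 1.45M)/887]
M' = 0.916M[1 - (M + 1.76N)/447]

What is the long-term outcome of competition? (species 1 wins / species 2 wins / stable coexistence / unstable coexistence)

Compare the nullcline intercepts: K1/α12 = 887/1.45 = 612 > K2 = 447; K2/α21 = 447/1.76 = 254 < K1 = 887.
Since the inequalities point opposite ways, species 1 can invade but species 2 cannot.

species 1 excludes species 2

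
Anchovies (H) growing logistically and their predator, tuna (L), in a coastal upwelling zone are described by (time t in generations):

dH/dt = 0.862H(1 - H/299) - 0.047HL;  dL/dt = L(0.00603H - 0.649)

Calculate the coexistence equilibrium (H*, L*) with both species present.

From dL/dt = 0 with L > 0: 0.00603H* = 0.649, so H* = 108.
Substitute into dH/dt = 0: 0.862(1 - 108/299) = 0.047L*.
The bracket is 0.64, giving L* = 0.552/0.047 = 11.7.

H* ≈ 108, L* ≈ 11.7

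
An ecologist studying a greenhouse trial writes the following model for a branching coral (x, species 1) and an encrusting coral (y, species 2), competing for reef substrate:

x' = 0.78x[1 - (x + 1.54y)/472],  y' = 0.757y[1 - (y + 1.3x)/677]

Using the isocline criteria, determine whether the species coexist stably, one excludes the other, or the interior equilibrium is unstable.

species 2 excludes species 1

Compare the nullcline intercepts: K1/α12 = 472/1.54 = 306 < K2 = 677; K2/α21 = 677/1.3 = 521 > K1 = 472.
Since the inequalities point opposite ways, species 2 can invade but species 1 cannot.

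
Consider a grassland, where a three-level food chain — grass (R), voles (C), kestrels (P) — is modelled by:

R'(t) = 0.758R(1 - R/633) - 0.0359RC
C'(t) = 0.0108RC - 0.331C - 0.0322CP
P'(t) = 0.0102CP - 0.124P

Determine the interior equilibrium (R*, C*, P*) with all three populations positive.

From dP/dt = 0: 0.0102C* = 0.124, so C* = 12.2.
From dR/dt = 0: 0.758(1 - R*/633) = 0.0359·12.2, giving R* = 633·(1 - 0.576) = 269.
From dC/dt = 0: 0.0108·269 - 0.331 = 0.0322P*, so P* = 2.57/0.0322 = 79.8.

R* ≈ 269, C* ≈ 12.2, P* ≈ 79.8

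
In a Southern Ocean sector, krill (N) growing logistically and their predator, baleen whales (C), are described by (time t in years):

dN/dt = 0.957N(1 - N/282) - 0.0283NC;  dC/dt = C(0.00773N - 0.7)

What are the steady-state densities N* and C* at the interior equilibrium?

N* ≈ 90.6, C* ≈ 23

From dC/dt = 0 with C > 0: 0.00773N* = 0.7, so N* = 90.6.
Substitute into dN/dt = 0: 0.957(1 - 90.6/282) = 0.0283C*.
The bracket is 0.679, giving C* = 0.65/0.0283 = 23.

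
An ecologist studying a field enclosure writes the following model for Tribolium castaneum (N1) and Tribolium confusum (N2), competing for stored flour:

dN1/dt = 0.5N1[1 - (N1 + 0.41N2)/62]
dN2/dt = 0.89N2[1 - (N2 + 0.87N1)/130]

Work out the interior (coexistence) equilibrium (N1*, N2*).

N1* ≈ 13.5, N2* ≈ 118

Setting both brackets to zero gives the nullclines N1 + 0.41N2 = 62 and 0.87N1 + N2 = 130.
Substituting N2 = 130 - 0.87N1 into the first: N1(1 - 0.41·0.87) = 62 - 0.41·130.
So N1* = 8.7/0.643 = 13.5, and then N2* = 130 - 0.87·13.5 = 118.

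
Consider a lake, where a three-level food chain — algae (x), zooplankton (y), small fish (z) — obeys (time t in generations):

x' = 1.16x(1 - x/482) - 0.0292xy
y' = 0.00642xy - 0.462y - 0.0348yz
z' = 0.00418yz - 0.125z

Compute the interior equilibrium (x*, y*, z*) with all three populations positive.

x* ≈ 119, y* ≈ 29.9, z* ≈ 8.71

From dz/dt = 0: 0.00418y* = 0.125, so y* = 29.9.
From dx/dt = 0: 1.16(1 - x*/482) = 0.0292·29.9, giving x* = 482·(1 - 0.753) = 119.
From dy/dt = 0: 0.00642·119 - 0.462 = 0.0348z*, so z* = 0.303/0.0348 = 8.71.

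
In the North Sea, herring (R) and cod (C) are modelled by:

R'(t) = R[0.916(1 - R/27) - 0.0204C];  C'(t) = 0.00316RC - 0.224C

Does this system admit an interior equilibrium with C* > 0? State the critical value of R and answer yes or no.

The predator equation gives dC/dt > 0 only when R > 0.224/0.00316 = 70.9.
Without the predator, R → K = 27. Since 27 < 70.9, the predator cannot invade.

Threshold R = 70.9; K < 70.9, so no, the predator goes extinct.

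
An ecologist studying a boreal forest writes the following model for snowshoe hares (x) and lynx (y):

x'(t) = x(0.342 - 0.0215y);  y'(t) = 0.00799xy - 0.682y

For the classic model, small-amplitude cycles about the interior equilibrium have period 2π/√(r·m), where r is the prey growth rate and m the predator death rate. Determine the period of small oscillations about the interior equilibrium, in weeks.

Here r = 0.342 and m = 0.682, so r·m = 0.233.
ω = √0.233 = 0.483 per week, hence T = 2π/ω ≈ 13 weeks.

T ≈ 13 weeks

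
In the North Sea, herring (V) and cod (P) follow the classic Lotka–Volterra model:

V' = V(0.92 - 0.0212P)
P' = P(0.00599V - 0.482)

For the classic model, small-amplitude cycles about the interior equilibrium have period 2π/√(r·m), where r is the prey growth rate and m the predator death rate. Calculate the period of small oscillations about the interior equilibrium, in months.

T ≈ 9.44 months

Here r = 0.92 and m = 0.482, so r·m = 0.443.
ω = √0.443 = 0.666 per month, hence T = 2π/ω ≈ 9.44 months.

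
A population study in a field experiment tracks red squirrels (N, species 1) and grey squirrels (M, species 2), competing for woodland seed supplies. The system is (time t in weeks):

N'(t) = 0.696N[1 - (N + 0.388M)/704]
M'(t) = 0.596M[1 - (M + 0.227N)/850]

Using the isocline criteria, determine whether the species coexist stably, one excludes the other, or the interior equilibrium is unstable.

stable coexistence

Compare the nullcline intercepts: K1/α12 = 704/0.388 = 1810 > K2 = 850; K2/α21 = 850/0.227 = 3740 > K1 = 704.
Since both inequalities hold, each species can invade when rare, so the interior equilibrium is stable.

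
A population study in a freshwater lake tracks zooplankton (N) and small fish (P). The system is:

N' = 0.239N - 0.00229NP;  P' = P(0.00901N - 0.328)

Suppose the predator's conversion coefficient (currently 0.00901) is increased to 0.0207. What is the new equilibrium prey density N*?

N* ≈ 15.8

At the interior fixed point, setting dP/dt = 0 with P > 0 fixes N* = (predator death rate)/(NP coefficient) — independent of the other coefficients.
With the change, N* = 0.328/0.0207 = 15.8; it falls from 36.4.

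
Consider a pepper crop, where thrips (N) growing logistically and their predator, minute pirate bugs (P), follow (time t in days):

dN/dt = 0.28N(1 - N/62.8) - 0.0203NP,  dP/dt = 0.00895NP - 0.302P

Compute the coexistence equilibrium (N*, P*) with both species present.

N* ≈ 33.7, P* ≈ 6.38

From dP/dt = 0 with P > 0: 0.00895N* = 0.302, so N* = 33.7.
Substitute into dN/dt = 0: 0.28(1 - 33.7/62.8) = 0.0203P*.
The bracket is 0.463, giving P* = 0.13/0.0203 = 6.38.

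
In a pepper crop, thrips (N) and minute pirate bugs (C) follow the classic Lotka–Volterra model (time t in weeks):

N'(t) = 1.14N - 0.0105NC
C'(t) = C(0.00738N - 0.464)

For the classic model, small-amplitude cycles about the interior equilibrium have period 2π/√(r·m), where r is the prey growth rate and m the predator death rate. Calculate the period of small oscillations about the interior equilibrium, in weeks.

T ≈ 8.64 weeks

Here r = 1.14 and m = 0.464, so r·m = 0.529.
ω = √0.529 = 0.727 per week, hence T = 2π/ω ≈ 8.64 weeks.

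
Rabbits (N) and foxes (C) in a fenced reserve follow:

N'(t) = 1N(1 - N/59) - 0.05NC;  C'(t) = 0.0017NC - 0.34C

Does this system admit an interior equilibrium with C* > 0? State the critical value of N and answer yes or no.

The predator equation gives dC/dt > 0 only when N > 0.34/0.0017 = 200.
Without the predator, N → K = 59. Since 59 < 200, the predator cannot invade.

Threshold N = 200; K < 200, so no, the predator goes extinct.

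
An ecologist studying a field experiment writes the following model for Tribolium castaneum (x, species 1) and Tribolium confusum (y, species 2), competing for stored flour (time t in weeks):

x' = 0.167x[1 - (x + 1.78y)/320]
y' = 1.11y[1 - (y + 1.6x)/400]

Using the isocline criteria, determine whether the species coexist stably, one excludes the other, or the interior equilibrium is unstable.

unstable coexistence (outcome depends on initial conditions)

Compare the nullcline intercepts: K1/α12 = 320/1.78 = 180 < K2 = 400; K2/α21 = 400/1.6 = 250 < K1 = 320.
Since both are reversed, neither can invade when rare; the interior point is a saddle.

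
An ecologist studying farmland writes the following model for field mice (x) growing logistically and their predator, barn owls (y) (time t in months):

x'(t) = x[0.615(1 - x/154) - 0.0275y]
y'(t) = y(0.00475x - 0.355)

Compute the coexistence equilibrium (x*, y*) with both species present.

x* ≈ 74.7, y* ≈ 11.5

From dy/dt = 0 with y > 0: 0.00475x* = 0.355, so x* = 74.7.
Substitute into dx/dt = 0: 0.615(1 - 74.7/154) = 0.0275y*.
The bracket is 0.515, giving y* = 0.317/0.0275 = 11.5.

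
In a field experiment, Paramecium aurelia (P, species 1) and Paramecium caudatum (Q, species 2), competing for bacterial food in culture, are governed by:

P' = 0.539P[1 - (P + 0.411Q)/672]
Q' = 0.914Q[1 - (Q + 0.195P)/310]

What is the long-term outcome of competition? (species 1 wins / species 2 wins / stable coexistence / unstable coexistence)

stable coexistence

Compare the nullcline intercepts: K1/α12 = 672/0.411 = 1640 > K2 = 310; K2/α21 = 310/0.195 = 1590 > K1 = 672.
Since both inequalities hold, each species can invade when rare, so the interior equilibrium is stable.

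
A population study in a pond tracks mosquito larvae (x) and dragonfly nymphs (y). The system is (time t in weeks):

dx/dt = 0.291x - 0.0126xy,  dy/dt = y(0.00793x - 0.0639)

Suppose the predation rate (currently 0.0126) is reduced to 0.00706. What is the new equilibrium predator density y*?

At the interior fixed point, setting dx/dt = 0 with x > 0 fixes y* = (prey growth rate)/(xy coefficient) — independent of the other coefficients.
With the change, y* = 0.291/0.00706 = 41.2; it rises from 23.1.

y* ≈ 41.2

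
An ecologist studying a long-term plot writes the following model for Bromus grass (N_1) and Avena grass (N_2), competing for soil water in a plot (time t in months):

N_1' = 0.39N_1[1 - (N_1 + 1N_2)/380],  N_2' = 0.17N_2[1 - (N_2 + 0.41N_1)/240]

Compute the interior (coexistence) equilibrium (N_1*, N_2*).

Setting both brackets to zero gives the nullclines N_1 + 1N_2 = 380 and 0.41N_1 + N_2 = 240.
Substituting N_2 = 240 - 0.41N_1 into the first: N_1(1 - 1·0.41) = 380 - 1·240.
So N_1* = 140/0.59 = 237, and then N_2* = 240 - 0.41·237 = 143.

N_1* ≈ 237, N_2* ≈ 143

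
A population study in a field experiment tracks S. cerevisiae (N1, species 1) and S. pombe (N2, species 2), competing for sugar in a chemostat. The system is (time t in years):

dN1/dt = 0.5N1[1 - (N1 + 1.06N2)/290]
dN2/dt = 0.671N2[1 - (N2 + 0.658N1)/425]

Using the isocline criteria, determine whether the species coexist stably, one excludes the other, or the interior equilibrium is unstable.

Compare the nullcline intercepts: K1/α12 = 290/1.06 = 274 < K2 = 425; K2/α21 = 425/0.658 = 646 > K1 = 290.
Since the inequalities point opposite ways, species 2 can invade but species 1 cannot.

species 2 excludes species 1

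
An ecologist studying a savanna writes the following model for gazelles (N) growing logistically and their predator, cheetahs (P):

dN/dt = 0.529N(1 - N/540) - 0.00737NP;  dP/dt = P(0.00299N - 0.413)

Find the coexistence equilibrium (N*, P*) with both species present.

From dP/dt = 0 with P > 0: 0.00299N* = 0.413, so N* = 138.
Substitute into dN/dt = 0: 0.529(1 - 138/540) = 0.00737P*.
The bracket is 0.744, giving P* = 0.394/0.00737 = 53.4.

N* ≈ 138, P* ≈ 53.4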